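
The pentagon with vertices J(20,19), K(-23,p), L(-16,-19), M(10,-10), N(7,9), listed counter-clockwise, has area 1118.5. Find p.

Write out the shoelace sum; only the two edges meeting at K involve p:
2·Area = [(20·p − (-23)·19) + ((-23)·(-19) − (-16)·p)] + 463
       = 36·p + 1337 = 2237
⇒ p = 25.

25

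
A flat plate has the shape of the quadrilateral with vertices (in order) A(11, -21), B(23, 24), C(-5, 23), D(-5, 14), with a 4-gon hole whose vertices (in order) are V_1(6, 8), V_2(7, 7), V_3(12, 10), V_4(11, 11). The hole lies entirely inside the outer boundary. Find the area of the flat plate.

Outer boundary:
Apply the shoelace (surveyor's) formula: 2A = Σ (x_i·y_{i+1} − x_{i+1}·y_i), indices taken mod 4.
A→B: (11)(24) − (23)(-21) = 747
B→C: (23)(23) − (-5)(24) = 649
C→D: (-5)(14) − (-5)(23) = 45
D→A: (-5)(-21) − (11)(14) = -49
Σ = 1392
Area = |Σ|/2 = 696.
Hole:
Σ = (-14) + (-14) + (22) + (22) = 16
Area = |Σ|/2 = 8.
Net area = 696 − 8 = 688.

688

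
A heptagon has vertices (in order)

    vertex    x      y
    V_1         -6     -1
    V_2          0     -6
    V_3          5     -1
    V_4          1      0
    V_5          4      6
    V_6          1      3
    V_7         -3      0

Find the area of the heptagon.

45.5

Σ = (36) + (30) + (1) + (6) + (6) + (9) + (3) = 91
Area = |Σ|/2 = 45.5.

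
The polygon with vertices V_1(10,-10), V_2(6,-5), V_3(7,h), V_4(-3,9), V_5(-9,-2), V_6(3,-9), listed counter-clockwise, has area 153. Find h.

Write out the shoelace sum; only the two edges meeting at V_3 involve h:
2·Area = [(6·h − 7·(-5)) + (7·9 − (-3)·h)] + 244
       = 9·h + 342 = 306
⇒ h = -4.

-4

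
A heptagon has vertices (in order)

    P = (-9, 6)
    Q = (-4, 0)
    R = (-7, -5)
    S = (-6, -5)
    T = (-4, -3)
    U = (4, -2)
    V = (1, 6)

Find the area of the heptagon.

76.5

P→Q: (-9)(0) − (-4)(6) = 24
Q→R: (-4)(-5) − (-7)(0) = 20
R→S: (-7)(-5) − (-6)(-5) = 5
S→T: (-6)(-3) − (-4)(-5) = -2
T→U: (-4)(-2) − (4)(-3) = 20
U→V: (4)(6) − (1)(-2) = 26
V→P: (1)(6) − (-9)(6) = 60
Σ = 153
Area = |Σ|/2 = 76.5.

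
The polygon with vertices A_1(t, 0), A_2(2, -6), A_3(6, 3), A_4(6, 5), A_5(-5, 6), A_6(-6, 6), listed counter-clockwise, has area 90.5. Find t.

Write out the shoelace sum; only the two edges meeting at A_1 involve t:
2·Area = [((-6)·0 − t·6) + (t·(-6) − 2·0)] + 121
       = -12·t + 121 = 181
⇒ t = -5.

-5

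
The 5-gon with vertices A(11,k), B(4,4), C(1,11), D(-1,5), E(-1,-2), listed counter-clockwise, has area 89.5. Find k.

-10

The doubled signed area Σ (x_i y_{i+1} − x_{i+1} y_i) is linear in k.
With k=0 it equals 129; the coefficient of k is -5 (from the two edges through A).
So -5·k + 129 = 2·89.5 = 179 ⇒ k = -10.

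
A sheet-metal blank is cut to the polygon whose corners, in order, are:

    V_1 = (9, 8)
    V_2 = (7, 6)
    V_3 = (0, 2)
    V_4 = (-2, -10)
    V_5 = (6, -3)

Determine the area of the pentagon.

Apply the shoelace (surveyor's) formula: 2A = Σ (x_i·y_{i+1} − x_{i+1}·y_i), indices taken mod 5.
V_1→V_2: (9)(6) − (7)(8) = -2
V_2→V_3: (7)(2) − (0)(6) = 14
V_3→V_4: (0)(-10) − (-2)(2) = 4
V_4→V_5: (-2)(-3) − (6)(-10) = 66
V_5→V_1: (6)(8) − (9)(-3) = 75
Σ = 157
Area = |Σ|/2 = 78.5.

78.5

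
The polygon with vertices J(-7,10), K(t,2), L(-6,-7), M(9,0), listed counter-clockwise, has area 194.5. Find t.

The doubled signed area Σ (x_i y_{i+1} − x_{i+1} y_i) is linear in t.
With t=0 it equals 151; the coefficient of t is -17 (from the two edges through K).
So -17·t + 151 = 2·194.5 = 389 ⇒ t = -14.

-14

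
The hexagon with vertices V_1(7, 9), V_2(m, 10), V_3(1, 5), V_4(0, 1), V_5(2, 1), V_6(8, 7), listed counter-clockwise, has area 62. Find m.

-9

The doubled signed area Σ (x_i y_{i+1} − x_{i+1} y_i) is linear in m.
With m=0 it equals 88; the coefficient of m is -4 (from the two edges through V_2).
So -4·m + 88 = 2·62 = 124 ⇒ m = -9.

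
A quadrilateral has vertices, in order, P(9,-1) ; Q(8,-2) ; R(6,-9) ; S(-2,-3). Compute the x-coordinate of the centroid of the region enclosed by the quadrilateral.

Apply the shoelace (surveyor's) formula. First the cross-terms c_i = x_i·y_{i+1} − x_{i+1}·y_i:
  -10, -60, -36, 29  ⇒  2A = -77, A = -38.5.
Then Σ (x_i + x_{i+1})·c_i = -951, so x̄ = -951 / (6·(-38.5)) = 317/77.

317/77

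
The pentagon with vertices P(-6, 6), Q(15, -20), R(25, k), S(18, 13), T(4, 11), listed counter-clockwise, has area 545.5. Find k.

The doubled signed area Σ (x_i y_{i+1} − x_{i+1} y_i) is linear in k.
With k=0 it equals 1091; the coefficient of k is -3 (from the two edges through R).
So -3·k + 1091 = 2·545.5 = 1091 ⇒ k = 0.

0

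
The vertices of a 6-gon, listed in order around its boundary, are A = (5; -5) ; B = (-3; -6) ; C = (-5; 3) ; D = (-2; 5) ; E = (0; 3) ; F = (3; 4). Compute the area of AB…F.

76.5

Apply Gauss's area formula: 2A = Σ (x_i·y_{i+1} − x_{i+1}·y_i), indices taken mod 6.
A→B: (5)(-6) − (-3)(-5) = -45
B→C: (-3)(3) − (-5)(-6) = -39
C→D: (-5)(5) − (-2)(3) = -19
D→E: (-2)(3) − (0)(5) = -6
E→F: (0)(4) − (3)(3) = -9
F→A: (3)(-5) − (5)(4) = -35
Σ = -153
Area = |Σ|/2 = 76.5.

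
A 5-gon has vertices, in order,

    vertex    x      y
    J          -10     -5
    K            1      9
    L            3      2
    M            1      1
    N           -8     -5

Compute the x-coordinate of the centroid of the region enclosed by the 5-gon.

Apply Gauss's area formula. First the cross-terms c_i = x_i·y_{i+1} − x_{i+1}·y_i:
  -85, -25, 1, 3, -10  ⇒  2A = -116, A = -58.
Then Σ (x_i + x_{i+1})·c_i = 828, so x̄ = 828 / (6·(-58)) = -69/29.

-69/29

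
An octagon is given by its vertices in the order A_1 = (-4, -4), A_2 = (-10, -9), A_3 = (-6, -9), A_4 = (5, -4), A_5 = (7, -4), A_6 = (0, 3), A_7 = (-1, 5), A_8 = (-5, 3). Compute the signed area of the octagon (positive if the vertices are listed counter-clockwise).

93.5

A_1→A_2: (-4)(-9) − (-10)(-4) = -4
A_2→A_3: (-10)(-9) − (-6)(-9) = 36
A_3→A_4: (-6)(-4) − (5)(-9) = 69
A_4→A_5: (5)(-4) − (7)(-4) = 8
A_5→A_6: (7)(3) − (0)(-4) = 21
A_6→A_7: (0)(5) − (-1)(3) = 3
A_7→A_8: (-1)(3) − (-5)(5) = 22
A_8→A_1: (-5)(-4) − (-4)(3) = 32
Σ = 187
Signed area = Σ/2 = 93.5 (positive ⇒ counter-clockwise traversal).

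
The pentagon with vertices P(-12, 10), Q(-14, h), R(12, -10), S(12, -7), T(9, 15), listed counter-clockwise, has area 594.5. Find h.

Write out the shoelace sum; only the two edges meeting at Q involve h:
2·Area = [((-12)·h − (-14)·10) + ((-14)·(-10) − 12·h)] + 549
       = -24·h + 829 = 1189
⇒ h = -15.

-15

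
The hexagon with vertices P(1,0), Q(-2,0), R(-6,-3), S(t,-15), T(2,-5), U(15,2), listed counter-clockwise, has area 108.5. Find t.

-7

Write out the shoelace sum; only the two edges meeting at S involve t:
2·Area = [((-6)·(-15) − t·(-3)) + (t·(-5) − 2·(-15))] + 83
       = -2·t + 203 = 217
⇒ t = -7.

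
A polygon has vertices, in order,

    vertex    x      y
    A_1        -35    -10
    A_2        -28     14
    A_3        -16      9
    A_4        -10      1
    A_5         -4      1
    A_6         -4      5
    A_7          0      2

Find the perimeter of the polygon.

|A_1A_2| = √((7)² + (24)²) = √625 = 25
|A_2A_3| = √((12)² + (-5)²) = √169 = 13
|A_3A_4| = √((6)² + (-8)²) = √100 = 10
|A_4A_5| = √((6)² + (0)²) = √36 = 6
|A_5A_6| = √((0)² + (4)²) = √16 = 4
|A_6A_7| = √((4)² + (-3)²) = √25 = 5
|A_7A_1| = √((-35)² + (-12)²) = √1369 = 37
Perimeter = 25 + 13 + 10 + 6 + 4 + 5 + 37 = 100.

100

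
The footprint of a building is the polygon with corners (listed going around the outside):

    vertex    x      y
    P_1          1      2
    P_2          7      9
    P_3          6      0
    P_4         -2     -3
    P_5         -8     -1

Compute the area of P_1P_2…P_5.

57

Apply the shoelace formula: 2A = Σ (x_i·y_{i+1} − x_{i+1}·y_i), indices taken mod 5.
Σ = (-5) + (-54) + (-18) + (-22) + (-15) = -114
Area = |Σ|/2 = 57.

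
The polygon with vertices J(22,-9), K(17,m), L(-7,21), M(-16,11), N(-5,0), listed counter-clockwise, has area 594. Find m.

11

Write out the shoelace sum; only the two edges meeting at K involve m:
2·Area = [(22·m − 17·(-9)) + (17·21 − (-7)·m)] + 359
       = 29·m + 869 = 1188
⇒ m = 11.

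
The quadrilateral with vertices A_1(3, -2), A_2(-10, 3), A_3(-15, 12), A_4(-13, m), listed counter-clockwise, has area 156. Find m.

-12

The doubled signed area Σ (x_i y_{i+1} − x_{i+1} y_i) is linear in m.
With m=0 it equals 96; the coefficient of m is -18 (from the two edges through A_4).
So -18·m + 96 = 2·156 = 312 ⇒ m = -12.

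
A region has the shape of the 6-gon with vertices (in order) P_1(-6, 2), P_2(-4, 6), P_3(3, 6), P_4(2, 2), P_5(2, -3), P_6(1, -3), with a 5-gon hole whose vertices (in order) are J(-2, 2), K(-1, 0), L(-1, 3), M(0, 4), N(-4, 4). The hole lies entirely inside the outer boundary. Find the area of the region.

Outer boundary:
Cross-terms: -28, -42, -6, -10, -3, -16  ⇒  Σ = -105
Area = |Σ|/2 = 52.5.
Hole:
Σ = (2) + (-3) + (-4) + (16) + (0) = 11
Area = |Σ|/2 = 5.5.
Net area = 52.5 − 5.5 = 47.

47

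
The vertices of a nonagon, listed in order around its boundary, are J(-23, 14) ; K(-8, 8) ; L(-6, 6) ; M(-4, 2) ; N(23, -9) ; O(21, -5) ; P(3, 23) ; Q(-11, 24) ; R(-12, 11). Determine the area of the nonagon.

539.5

Apply the surveyor's formula: 2A = Σ (x_i·y_{i+1} − x_{i+1}·y_i), indices taken mod 9.
J→K: (-23)(8) − (-8)(14) = -72
K→L: (-8)(6) − (-6)(8) = 0
L→M: (-6)(2) − (-4)(6) = 12
M→N: (-4)(-9) − (23)(2) = -10
N→O: (23)(-5) − (21)(-9) = 74
O→P: (21)(23) − (3)(-5) = 498
P→Q: (3)(24) − (-11)(23) = 325
Q→R: (-11)(11) − (-12)(24) = 167
R→J: (-12)(14) − (-23)(11) = 85
Σ = 1079
Area = |Σ|/2 = 539.5.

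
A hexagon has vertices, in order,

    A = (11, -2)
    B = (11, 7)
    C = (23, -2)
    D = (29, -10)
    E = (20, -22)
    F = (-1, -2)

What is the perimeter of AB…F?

90

|AB| = √((0)² + (9)²) = √81 = 9
|BC| = √((12)² + (-9)²) = √225 = 15
|CD| = √((6)² + (-8)²) = √100 = 10
|DE| = √((-9)² + (-12)²) = √225 = 15
|EF| = √((-21)² + (20)²) = √841 = 29
|FA| = √((12)² + (0)²) = √144 = 12
Perimeter = 9 + 15 + 10 + 15 + 29 + 12 = 90.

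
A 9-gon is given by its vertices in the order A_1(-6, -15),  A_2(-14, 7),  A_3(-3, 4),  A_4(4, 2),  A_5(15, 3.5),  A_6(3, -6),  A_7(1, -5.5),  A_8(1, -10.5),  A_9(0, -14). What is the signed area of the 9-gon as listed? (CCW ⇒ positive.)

Apply the surveyor's formula: 2A = Σ (x_i·y_{i+1} − x_{i+1}·y_i), indices taken mod 9.
Σ = (-252) + (-35) + (-22) + (-16) + (-100.5) + (-10.5) + (-5) + (-14) + (-84) = -539
Signed area = Σ/2 = -269.5 (negative ⇒ clockwise traversal).

-269.5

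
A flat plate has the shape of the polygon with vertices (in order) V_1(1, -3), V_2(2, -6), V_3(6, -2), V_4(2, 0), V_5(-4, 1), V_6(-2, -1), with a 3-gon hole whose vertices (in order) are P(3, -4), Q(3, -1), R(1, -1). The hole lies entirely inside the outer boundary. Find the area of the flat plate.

22.5

Outer boundary:
Apply the surveyor's formula: 2A = Σ (x_i·y_{i+1} − x_{i+1}·y_i), indices taken mod 6.
V_1→V_2: (1)(-6) − (2)(-3) = 0
V_2→V_3: (2)(-2) − (6)(-6) = 32
V_3→V_4: (6)(0) − (2)(-2) = 4
V_4→V_5: (2)(1) − (-4)(0) = 2
V_5→V_6: (-4)(-1) − (-2)(1) = 6
V_6→V_1: (-2)(-3) − (1)(-1) = 7
Σ = 51
Area = |Σ|/2 = 25.5.
Hole:
Σ = (9) + (-2) + (-1) = 6
Area = |Σ|/2 = 3.
Net area = 25.5 − 3 = 22.5.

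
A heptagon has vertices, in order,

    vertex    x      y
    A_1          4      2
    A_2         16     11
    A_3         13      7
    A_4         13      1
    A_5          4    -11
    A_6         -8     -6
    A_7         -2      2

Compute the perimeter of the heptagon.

70

|A_1A_2| = √((12)² + (9)²) = √225 = 15
|A_2A_3| = √((-3)² + (-4)²) = √25 = 5
|A_3A_4| = √((0)² + (-6)²) = √36 = 6
|A_4A_5| = √((-9)² + (-12)²) = √225 = 15
|A_5A_6| = √((-12)² + (5)²) = √169 = 13
|A_6A_7| = √((6)² + (8)²) = √100 = 10
|A_7A_1| = √((6)² + (0)²) = √36 = 6
Perimeter = 15 + 5 + 6 + 15 + 13 + 10 + 6 = 70.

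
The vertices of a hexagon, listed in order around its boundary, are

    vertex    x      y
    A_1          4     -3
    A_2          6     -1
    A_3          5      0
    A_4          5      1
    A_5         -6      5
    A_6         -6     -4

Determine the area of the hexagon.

71.5

Apply the surveyor's formula: 2A = Σ (x_i·y_{i+1} − x_{i+1}·y_i), indices taken mod 6.
A_1→A_2: (4)(-1) − (6)(-3) = 14
A_2→A_3: (6)(0) − (5)(-1) = 5
A_3→A_4: (5)(1) − (5)(0) = 5
A_4→A_5: (5)(5) − (-6)(1) = 31
A_5→A_6: (-6)(-4) − (-6)(5) = 54
A_6→A_1: (-6)(-3) − (4)(-4) = 34
Σ = 143
Area = |Σ|/2 = 71.5.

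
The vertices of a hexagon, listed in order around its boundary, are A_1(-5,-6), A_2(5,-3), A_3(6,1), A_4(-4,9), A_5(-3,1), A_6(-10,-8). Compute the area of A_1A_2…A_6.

Cross-terms: 45, 23, 58, 23, 34, 20  ⇒  Σ = 203
Area = |Σ|/2 = 101.5.

101.5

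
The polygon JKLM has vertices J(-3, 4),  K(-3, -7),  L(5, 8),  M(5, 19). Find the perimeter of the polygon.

|JK| = √((0)² + (-11)²) = √121 = 11
|KL| = √((8)² + (15)²) = √289 = 17
|LM| = √((0)² + (11)²) = √121 = 11
|MJ| = √((-8)² + (-15)²) = √289 = 17
Perimeter = 11 + 17 + 11 + 17 = 56.

56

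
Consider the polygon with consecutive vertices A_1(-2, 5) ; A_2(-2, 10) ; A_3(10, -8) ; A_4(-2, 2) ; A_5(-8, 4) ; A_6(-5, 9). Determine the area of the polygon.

70.5

Σ = (-10) + (-84) + (4) + (8) + (-52) + (-7) = -141
Area = |Σ|/2 = 70.5.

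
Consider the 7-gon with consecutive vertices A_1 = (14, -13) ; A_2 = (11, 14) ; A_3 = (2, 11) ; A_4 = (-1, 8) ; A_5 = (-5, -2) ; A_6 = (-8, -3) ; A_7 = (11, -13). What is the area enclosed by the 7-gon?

Cross-terms: 339, 93, 27, 42, -1, 137, 39  ⇒  Σ = 676
Area = |Σ|/2 = 338.

338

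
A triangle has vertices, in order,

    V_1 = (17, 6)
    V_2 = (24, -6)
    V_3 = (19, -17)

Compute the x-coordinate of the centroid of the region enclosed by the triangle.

20

Apply the shoelace (surveyor's) formula. First the cross-terms c_i = x_i·y_{i+1} − x_{i+1}·y_i:
  -246, -294, 403  ⇒  2A = -137, A = -68.5.
Then Σ (x_i + x_{i+1})·c_i = -8220, so x̄ = -8220 / (6·(-68.5)) = 20.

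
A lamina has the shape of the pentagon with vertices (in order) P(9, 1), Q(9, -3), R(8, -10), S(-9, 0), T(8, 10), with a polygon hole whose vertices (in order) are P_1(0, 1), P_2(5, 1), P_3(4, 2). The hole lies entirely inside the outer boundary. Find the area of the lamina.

179.5

Outer boundary:
P→Q: (9)(-3) − (9)(1) = -36
Q→R: (9)(-10) − (8)(-3) = -66
R→S: (8)(0) − (-9)(-10) = -90
S→T: (-9)(10) − (8)(0) = -90
T→P: (8)(1) − (9)(10) = -82
Σ = -364
Area = |Σ|/2 = 182.
Hole:
P_1→P_2: (0)(1) − (5)(1) = -5
P_2→P_3: (5)(2) − (4)(1) = 6
P_3→P_1: (4)(1) − (0)(2) = 4
Σ = 5
Area = |Σ|/2 = 2.5.
Net area = 182 − 2.5 = 179.5.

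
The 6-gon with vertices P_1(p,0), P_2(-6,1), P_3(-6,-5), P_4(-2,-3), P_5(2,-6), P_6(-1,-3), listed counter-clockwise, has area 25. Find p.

0

The doubled signed area Σ (x_i y_{i+1} − x_{i+1} y_i) is linear in p.
With p=0 it equals 50; the coefficient of p is 4 (from the two edges through P_1).
So 4·p + 50 = 2·25 = 50 ⇒ p = 0.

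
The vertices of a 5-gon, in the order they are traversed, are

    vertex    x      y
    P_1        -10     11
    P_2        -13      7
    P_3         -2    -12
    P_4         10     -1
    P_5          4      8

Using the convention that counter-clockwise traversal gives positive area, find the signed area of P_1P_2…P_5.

Σ = (73) + (170) + (122) + (84) + (124) = 573
Signed area = Σ/2 = 286.5 (positive ⇒ counter-clockwise traversal).

286.5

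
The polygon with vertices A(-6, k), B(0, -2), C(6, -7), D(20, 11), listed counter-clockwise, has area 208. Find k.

6

The doubled signed area Σ (x_i y_{i+1} − x_{i+1} y_i) is linear in k.
With k=0 it equals 296; the coefficient of k is 20 (from the two edges through A).
So 20·k + 296 = 2·208 = 416 ⇒ k = 6.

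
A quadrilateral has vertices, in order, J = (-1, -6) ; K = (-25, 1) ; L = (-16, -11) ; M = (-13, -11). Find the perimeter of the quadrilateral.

56

|JK| = √((-24)² + (7)²) = √625 = 25
|KL| = √((9)² + (-12)²) = √225 = 15
|LM| = √((3)² + (0)²) = √9 = 3
|MJ| = √((12)² + (5)²) = √169 = 13
Perimeter = 25 + 15 + 3 + 13 = 56.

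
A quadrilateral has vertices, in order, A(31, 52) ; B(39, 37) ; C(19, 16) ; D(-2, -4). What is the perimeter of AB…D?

140

|AB| = √((8)² + (-15)²) = √289 = 17
|BC| = √((-20)² + (-21)²) = √841 = 29
|CD| = √((-21)² + (-20)²) = √841 = 29
|DA| = √((33)² + (56)²) = √4225 = 65
Perimeter = 17 + 29 + 29 + 65 = 140.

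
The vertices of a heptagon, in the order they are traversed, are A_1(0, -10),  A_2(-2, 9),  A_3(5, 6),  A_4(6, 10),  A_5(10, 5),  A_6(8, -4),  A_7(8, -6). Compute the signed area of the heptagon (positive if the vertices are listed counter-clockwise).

Apply the shoelace (surveyor's) formula: 2A = Σ (x_i·y_{i+1} − x_{i+1}·y_i), indices taken mod 7.
Σ = (-20) + (-57) + (14) + (-70) + (-80) + (-16) + (-80) = -309
Signed area = Σ/2 = -154.5 (negative ⇒ clockwise traversal).

-154.5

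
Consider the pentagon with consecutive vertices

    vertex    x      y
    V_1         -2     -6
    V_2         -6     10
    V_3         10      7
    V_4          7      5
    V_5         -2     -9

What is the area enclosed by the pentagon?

Apply Gauss's area formula: 2A = Σ (x_i·y_{i+1} − x_{i+1}·y_i), indices taken mod 5.
Σ = (-56) + (-142) + (1) + (-53) + (-6) = -256
Area = |Σ|/2 = 128.

128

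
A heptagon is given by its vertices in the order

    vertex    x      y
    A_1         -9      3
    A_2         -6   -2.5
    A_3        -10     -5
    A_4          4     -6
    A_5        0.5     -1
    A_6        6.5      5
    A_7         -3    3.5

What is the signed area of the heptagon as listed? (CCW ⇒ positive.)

96.875

Apply the shoelace formula: 2A = Σ (x_i·y_{i+1} − x_{i+1}·y_i), indices taken mod 7.
Σ = (40.5) + (5) + (80) + (-1) + (9) + (37.75) + (22.5) = 193.75
Signed area = Σ/2 = 96.875 (positive ⇒ counter-clockwise traversal).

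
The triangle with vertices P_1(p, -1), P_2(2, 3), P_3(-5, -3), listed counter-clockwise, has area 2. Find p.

The doubled signed area Σ (x_i y_{i+1} − x_{i+1} y_i) is linear in p.
With p=0 it equals 16; the coefficient of p is 6 (from the two edges through P_1).
So 6·p + 16 = 2·2 = 4 ⇒ p = -2.

-2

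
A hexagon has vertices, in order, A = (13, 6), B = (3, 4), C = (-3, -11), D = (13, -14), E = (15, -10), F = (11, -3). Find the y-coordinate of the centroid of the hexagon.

Apply the shoelace formula. First the cross-terms c_i = x_i·y_{i+1} − x_{i+1}·y_i:
  34, -21, 185, 80, 65, 105  ⇒  2A = 448, A = 224.
Then Σ (y_i + y_{i+1})·c_i = -6588, so ȳ = -6588 / (6·224) = -549/112.

-549/112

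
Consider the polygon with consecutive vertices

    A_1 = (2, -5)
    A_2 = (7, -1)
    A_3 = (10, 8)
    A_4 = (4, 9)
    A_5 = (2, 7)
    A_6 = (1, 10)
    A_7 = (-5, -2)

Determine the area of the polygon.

128.5

Apply the shoelace formula: 2A = Σ (x_i·y_{i+1} − x_{i+1}·y_i), indices taken mod 7.
Σ = (33) + (66) + (58) + (10) + (13) + (48) + (29) = 257
Area = |Σ|/2 = 128.5.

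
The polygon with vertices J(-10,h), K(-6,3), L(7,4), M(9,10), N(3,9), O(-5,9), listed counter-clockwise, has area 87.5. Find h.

3

Write out the shoelace sum; only the two edges meeting at J involve h:
2·Area = [((-5)·h − (-10)·9) + ((-10)·3 − (-6)·h)] + 112
       = 1·h + 172 = 175
⇒ h = 3.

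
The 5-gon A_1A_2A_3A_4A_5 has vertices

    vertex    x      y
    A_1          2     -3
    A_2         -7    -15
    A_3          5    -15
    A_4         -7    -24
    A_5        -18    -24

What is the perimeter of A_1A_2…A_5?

82

|A_1A_2| = √((-9)² + (-12)²) = √225 = 15
|A_2A_3| = √((12)² + (0)²) = √144 = 12
|A_3A_4| = √((-12)² + (-9)²) = √225 = 15
|A_4A_5| = √((-11)² + (0)²) = √121 = 11
|A_5A_1| = √((20)² + (21)²) = √841 = 29
Perimeter = 15 + 12 + 15 + 11 + 29 = 82.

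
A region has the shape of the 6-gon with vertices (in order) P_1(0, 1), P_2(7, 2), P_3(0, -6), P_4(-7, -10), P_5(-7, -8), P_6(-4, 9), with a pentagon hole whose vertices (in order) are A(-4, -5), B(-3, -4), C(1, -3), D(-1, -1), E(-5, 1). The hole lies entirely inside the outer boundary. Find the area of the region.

85.5

Outer boundary:
Apply Gauss's area formula: 2A = Σ (x_i·y_{i+1} − x_{i+1}·y_i), indices taken mod 6.
Σ = (-7) + (-42) + (-42) + (-14) + (-95) + (-4) = -204
Area = |Σ|/2 = 102.
Hole:
A→B: (-4)(-4) − (-3)(-5) = 1
B→C: (-3)(-3) − (1)(-4) = 13
C→D: (1)(-1) − (-1)(-3) = -4
D→E: (-1)(1) − (-5)(-1) = -6
E→A: (-5)(-5) − (-4)(1) = 29
Σ = 33
Area = |Σ|/2 = 16.5.
Net area = 102 − 16.5 = 85.5.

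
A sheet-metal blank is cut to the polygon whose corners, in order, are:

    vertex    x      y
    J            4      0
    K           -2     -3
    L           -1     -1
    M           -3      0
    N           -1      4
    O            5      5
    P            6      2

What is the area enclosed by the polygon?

Apply the surveyor's formula: 2A = Σ (x_i·y_{i+1} − x_{i+1}·y_i), indices taken mod 7.
Cross-terms: -12, -1, -3, -12, -25, -20, -8  ⇒  Σ = -81
Area = |Σ|/2 = 40.5.

40.5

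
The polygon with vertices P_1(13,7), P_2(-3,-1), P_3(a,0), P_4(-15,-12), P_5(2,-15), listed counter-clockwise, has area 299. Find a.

-12

The doubled signed area Σ (x_i y_{i+1} − x_{i+1} y_i) is linear in a.
With a=0 it equals 466; the coefficient of a is -11 (from the two edges through P_3).
So -11·a + 466 = 2·299 = 598 ⇒ a = -12.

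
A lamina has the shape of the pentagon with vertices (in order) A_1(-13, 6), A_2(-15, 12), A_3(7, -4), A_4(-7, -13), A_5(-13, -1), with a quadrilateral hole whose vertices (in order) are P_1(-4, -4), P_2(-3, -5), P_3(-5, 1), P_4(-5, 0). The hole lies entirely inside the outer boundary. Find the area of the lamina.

228.5

Outer boundary:
Apply the shoelace (surveyor's) formula: 2A = Σ (x_i·y_{i+1} − x_{i+1}·y_i), indices taken mod 5.
Σ = (-66) + (-24) + (-119) + (-162) + (-91) = -462
Area = |Σ|/2 = 231.
Hole:
Σ = (8) + (-28) + (5) + (20) = 5
Area = |Σ|/2 = 2.5.
Net area = 231 − 2.5 = 228.5.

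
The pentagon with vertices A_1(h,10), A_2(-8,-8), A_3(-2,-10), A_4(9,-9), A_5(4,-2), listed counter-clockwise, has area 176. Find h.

-7

Write out the shoelace sum; only the two edges meeting at A_1 involve h:
2·Area = [(4·10 − h·(-2)) + (h·(-8) − (-8)·10)] + 190
       = -6·h + 310 = 352
⇒ h = -7.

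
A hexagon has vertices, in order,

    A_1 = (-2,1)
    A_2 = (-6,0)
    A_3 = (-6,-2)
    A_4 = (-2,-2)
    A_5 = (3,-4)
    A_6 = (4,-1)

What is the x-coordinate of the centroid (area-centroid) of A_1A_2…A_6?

Apply the shoelace formula. First the cross-terms c_i = x_i·y_{i+1} − x_{i+1}·y_i:
  6, 12, 8, 14, 13, 2  ⇒  2A = 55, A = 27.5.
Then Σ (x_i + x_{i+1})·c_i = -147, so x̄ = -147 / (6·27.5) = -49/55.

-49/55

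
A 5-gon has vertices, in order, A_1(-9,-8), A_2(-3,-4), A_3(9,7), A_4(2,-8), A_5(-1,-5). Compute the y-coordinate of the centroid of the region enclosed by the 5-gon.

Apply the shoelace formula. First the cross-terms c_i = x_i·y_{i+1} − x_{i+1}·y_i:
  12, 15, -86, -18, -37  ⇒  2A = -114, A = -57.
Then Σ (y_i + y_{i+1})·c_i = 702, so ȳ = 702 / (6·(-57)) = -39/19.

-39/19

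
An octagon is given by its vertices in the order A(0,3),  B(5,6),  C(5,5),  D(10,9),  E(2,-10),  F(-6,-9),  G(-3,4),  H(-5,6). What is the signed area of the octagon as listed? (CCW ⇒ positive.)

Apply the shoelace (surveyor's) formula: 2A = Σ (x_i·y_{i+1} − x_{i+1}·y_i), indices taken mod 8.
Σ = (-15) + (-5) + (-5) + (-118) + (-78) + (-51) + (2) + (-15) = -285
Signed area = Σ/2 = -142.5 (negative ⇒ clockwise traversal).

-142.5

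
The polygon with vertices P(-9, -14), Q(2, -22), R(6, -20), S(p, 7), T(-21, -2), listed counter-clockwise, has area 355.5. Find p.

-4

Write out the shoelace sum; only the two edges meeting at S involve p:
2·Area = [(6·7 − p·(-20)) + (p·(-2) − (-21)·7)] + 594
       = 18·p + 783 = 711
⇒ p = -4.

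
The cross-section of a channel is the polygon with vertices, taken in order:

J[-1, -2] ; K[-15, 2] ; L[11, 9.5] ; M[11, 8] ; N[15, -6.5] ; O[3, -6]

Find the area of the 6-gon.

J→K: (-1)(2) − (-15)(-2) = -32
K→L: (-15)(9.5) − (11)(2) = -164.5
L→M: (11)(8) − (11)(9.5) = -16.5
M→N: (11)(-6.5) − (15)(8) = -191.5
N→O: (15)(-6) − (3)(-6.5) = -70.5
O→J: (3)(-2) − (-1)(-6) = -12
Σ = -487
Area = |Σ|/2 = 243.5.

243.5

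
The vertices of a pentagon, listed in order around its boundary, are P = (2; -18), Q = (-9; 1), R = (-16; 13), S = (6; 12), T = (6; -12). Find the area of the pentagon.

Apply Gauss's area formula: 2A = Σ (x_i·y_{i+1} − x_{i+1}·y_i), indices taken mod 5.
Σ = (-160) + (-101) + (-270) + (-144) + (-84) = -759
Area = |Σ|/2 = 379.5.

379.5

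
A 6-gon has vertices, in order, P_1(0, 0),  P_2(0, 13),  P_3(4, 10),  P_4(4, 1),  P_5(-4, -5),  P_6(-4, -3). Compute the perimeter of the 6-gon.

44

|P_1P_2| = √((0)² + (13)²) = √169 = 13
|P_2P_3| = √((4)² + (-3)²) = √25 = 5
|P_3P_4| = √((0)² + (-9)²) = √81 = 9
|P_4P_5| = √((-8)² + (-6)²) = √100 = 10
|P_5P_6| = √((0)² + (2)²) = √4 = 2
|P_6P_1| = √((4)² + (3)²) = √25 = 5
Perimeter = 13 + 5 + 9 + 10 + 2 + 5 = 44.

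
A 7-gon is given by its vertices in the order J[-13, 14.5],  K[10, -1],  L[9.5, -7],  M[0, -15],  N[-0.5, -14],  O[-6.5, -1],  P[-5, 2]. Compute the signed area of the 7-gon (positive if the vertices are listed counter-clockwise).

-248.75

Apply the surveyor's formula: 2A = Σ (x_i·y_{i+1} − x_{i+1}·y_i), indices taken mod 7.
Cross-terms: -132, -60.5, -142.5, -7.5, -90.5, -18, -46.5  ⇒  Σ = -497.5
Signed area = Σ/2 = -248.75 (negative ⇒ clockwise traversal).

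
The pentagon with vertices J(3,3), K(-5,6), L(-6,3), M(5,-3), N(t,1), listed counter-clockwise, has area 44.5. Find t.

Write out the shoelace sum; only the two edges meeting at N involve t:
2·Area = [(5·1 − t·(-3)) + (t·3 − 3·1)] + 57
       = 6·t + 59 = 89
⇒ t = 5.

5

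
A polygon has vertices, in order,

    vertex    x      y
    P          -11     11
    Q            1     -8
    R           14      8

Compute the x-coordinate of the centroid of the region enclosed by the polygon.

Apply the surveyor's formula. First the cross-terms c_i = x_i·y_{i+1} − x_{i+1}·y_i:
  77, 120, 242  ⇒  2A = 439, A = 219.5.
Then Σ (x_i + x_{i+1})·c_i = 1756, so x̄ = 1756 / (6·219.5) = 4/3.

4/3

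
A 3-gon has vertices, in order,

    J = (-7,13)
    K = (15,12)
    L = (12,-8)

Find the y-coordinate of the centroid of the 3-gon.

Apply the shoelace (surveyor's) formula. First the cross-terms c_i = x_i·y_{i+1} − x_{i+1}·y_i:
  -279, -264, 100  ⇒  2A = -443, A = -221.5.
Then Σ (y_i + y_{i+1})·c_i = -7531, so ȳ = -7531 / (6·(-221.5)) = 17/3.

17/3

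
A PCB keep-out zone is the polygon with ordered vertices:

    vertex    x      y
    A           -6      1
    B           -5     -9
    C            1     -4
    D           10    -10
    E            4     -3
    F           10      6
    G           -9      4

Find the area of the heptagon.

145.5

Cross-terms: 59, 29, 30, 10, 54, 94, 15  ⇒  Σ = 291
Area = |Σ|/2 = 145.5.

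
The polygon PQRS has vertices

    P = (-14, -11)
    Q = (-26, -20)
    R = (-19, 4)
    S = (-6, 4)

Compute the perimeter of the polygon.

|PQ| = √((-12)² + (-9)²) = √225 = 15
|QR| = √((7)² + (24)²) = √625 = 25
|RS| = √((13)² + (0)²) = √169 = 13
|SP| = √((-8)² + (-15)²) = √289 = 17
Perimeter = 15 + 25 + 13 + 17 = 70.

70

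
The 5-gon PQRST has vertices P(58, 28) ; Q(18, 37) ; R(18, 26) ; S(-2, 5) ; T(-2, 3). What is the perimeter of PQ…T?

|PQ| = √((-40)² + (9)²) = √1681 = 41
|QR| = √((0)² + (-11)²) = √121 = 11
|RS| = √((-20)² + (-21)²) = √841 = 29
|ST| = √((0)² + (-2)²) = √4 = 2
|TP| = √((60)² + (25)²) = √4225 = 65
Perimeter = 41 + 11 + 29 + 2 + 65 = 148.

148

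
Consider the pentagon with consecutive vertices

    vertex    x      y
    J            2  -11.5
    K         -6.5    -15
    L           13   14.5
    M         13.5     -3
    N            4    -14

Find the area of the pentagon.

Σ = (-104.75) + (100.75) + (-234.75) + (-177) + (-18) = -433.75
Area = |Σ|/2 = 216.875.

216.875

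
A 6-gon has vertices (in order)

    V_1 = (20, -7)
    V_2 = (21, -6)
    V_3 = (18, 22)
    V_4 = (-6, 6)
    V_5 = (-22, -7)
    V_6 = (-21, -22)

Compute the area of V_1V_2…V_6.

V_1→V_2: (20)(-6) − (21)(-7) = 27
V_2→V_3: (21)(22) − (18)(-6) = 570
V_3→V_4: (18)(6) − (-6)(22) = 240
V_4→V_5: (-6)(-7) − (-22)(6) = 174
V_5→V_6: (-22)(-22) − (-21)(-7) = 337
V_6→V_1: (-21)(-7) − (20)(-22) = 587
Σ = 1935
Area = |Σ|/2 = 967.5.

967.5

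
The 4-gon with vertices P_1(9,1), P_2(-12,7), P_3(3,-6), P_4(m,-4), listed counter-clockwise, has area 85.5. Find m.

Write out the shoelace sum; only the two edges meeting at P_4 involve m:
2·Area = [(3·(-4) − m·(-6)) + (m·1 − 9·(-4))] + 126
       = 7·m + 150 = 171
⇒ m = 3.

3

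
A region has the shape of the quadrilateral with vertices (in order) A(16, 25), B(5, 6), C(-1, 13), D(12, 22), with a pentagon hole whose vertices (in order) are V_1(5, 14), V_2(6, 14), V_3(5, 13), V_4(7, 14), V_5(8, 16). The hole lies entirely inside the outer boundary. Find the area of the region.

91.5

Outer boundary:
Cross-terms: -29, 71, -178, -52  ⇒  Σ = -188
Area = |Σ|/2 = 94.
Hole:
Cross-terms: -14, 8, -21, 0, 32  ⇒  Σ = 5
Area = |Σ|/2 = 2.5.
Net area = 94 − 2.5 = 91.5.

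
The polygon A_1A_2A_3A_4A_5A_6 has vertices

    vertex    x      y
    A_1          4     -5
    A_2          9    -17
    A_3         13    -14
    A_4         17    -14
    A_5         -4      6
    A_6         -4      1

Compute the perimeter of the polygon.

66

|A_1A_2| = √((5)² + (-12)²) = √169 = 13
|A_2A_3| = √((4)² + (3)²) = √25 = 5
|A_3A_4| = √((4)² + (0)²) = √16 = 4
|A_4A_5| = √((-21)² + (20)²) = √841 = 29
|A_5A_6| = √((0)² + (-5)²) = √25 = 5
|A_6A_1| = √((8)² + (-6)²) = √100 = 10
Perimeter = 13 + 5 + 4 + 29 + 5 + 10 = 66.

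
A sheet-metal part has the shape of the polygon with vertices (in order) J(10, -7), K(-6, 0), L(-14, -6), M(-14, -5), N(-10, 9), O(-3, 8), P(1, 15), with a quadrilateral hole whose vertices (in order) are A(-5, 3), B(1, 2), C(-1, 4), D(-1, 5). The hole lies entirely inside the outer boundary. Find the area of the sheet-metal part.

Outer boundary:
Apply the shoelace (surveyor's) formula: 2A = Σ (x_i·y_{i+1} − x_{i+1}·y_i), indices taken mod 7.
J→K: (10)(0) − (-6)(-7) = -42
K→L: (-6)(-6) − (-14)(0) = 36
L→M: (-14)(-5) − (-14)(-6) = -14
M→N: (-14)(9) − (-10)(-5) = -176
N→O: (-10)(8) − (-3)(9) = -53
O→P: (-3)(15) − (1)(8) = -53
P→J: (1)(-7) − (10)(15) = -157
Σ = -459
Area = |Σ|/2 = 229.5.
Hole:
Σ = (-13) + (6) + (-1) + (22) = 14
Area = |Σ|/2 = 7.
Net area = 229.5 − 7 = 222.5.

222.5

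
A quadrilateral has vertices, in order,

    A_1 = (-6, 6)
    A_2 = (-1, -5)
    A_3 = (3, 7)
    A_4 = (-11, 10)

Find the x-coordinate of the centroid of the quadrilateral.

Apply Gauss's area formula. First the cross-terms c_i = x_i·y_{i+1} − x_{i+1}·y_i:
  36, 8, 107, -6  ⇒  2A = 145, A = 72.5.
Then Σ (x_i + x_{i+1})·c_i = -990, so x̄ = -990 / (6·72.5) = -66/29.

-66/29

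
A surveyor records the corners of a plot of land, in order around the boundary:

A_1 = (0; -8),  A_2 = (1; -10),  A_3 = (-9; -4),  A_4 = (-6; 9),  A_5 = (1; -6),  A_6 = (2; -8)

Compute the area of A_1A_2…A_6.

88

Apply the shoelace formula: 2A = Σ (x_i·y_{i+1} − x_{i+1}·y_i), indices taken mod 6.
A_1→A_2: (0)(-10) − (1)(-8) = 8
A_2→A_3: (1)(-4) − (-9)(-10) = -94
A_3→A_4: (-9)(9) − (-6)(-4) = -105
A_4→A_5: (-6)(-6) − (1)(9) = 27
A_5→A_6: (1)(-8) − (2)(-6) = 4
A_6→A_1: (2)(-8) − (0)(-8) = -16
Σ = -176
Area = |Σ|/2 = 88.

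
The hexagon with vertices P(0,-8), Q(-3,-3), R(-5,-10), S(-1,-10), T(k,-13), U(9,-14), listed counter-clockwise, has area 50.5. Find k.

The doubled signed area Σ (x_i y_{i+1} − x_{i+1} y_i) is linear in k.
With k=0 it equals 89; the coefficient of k is -4 (from the two edges through T).
So -4·k + 89 = 2·50.5 = 101 ⇒ k = -3.

-3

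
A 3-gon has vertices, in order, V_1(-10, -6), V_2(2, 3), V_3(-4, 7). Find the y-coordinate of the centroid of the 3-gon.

Apply the shoelace formula. First the cross-terms c_i = x_i·y_{i+1} − x_{i+1}·y_i:
  -18, 26, 94  ⇒  2A = 102, A = 51.
Then Σ (y_i + y_{i+1})·c_i = 408, so ȳ = 408 / (6·51) = 4/3.

4/3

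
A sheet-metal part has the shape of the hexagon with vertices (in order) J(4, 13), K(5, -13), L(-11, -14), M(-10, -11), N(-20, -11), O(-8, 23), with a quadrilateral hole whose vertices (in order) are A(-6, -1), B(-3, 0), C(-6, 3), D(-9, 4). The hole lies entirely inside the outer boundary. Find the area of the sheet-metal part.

Outer boundary:
Apply Gauss's area formula: 2A = Σ (x_i·y_{i+1} − x_{i+1}·y_i), indices taken mod 6.
Σ = (-117) + (-213) + (-19) + (-110) + (-548) + (-196) = -1203
Area = |Σ|/2 = 601.5.
Hole:
Apply the shoelace formula: 2A = Σ (x_i·y_{i+1} − x_{i+1}·y_i), indices taken mod 4.
Cross-terms: -3, -9, 3, 33  ⇒  Σ = 24
Area = |Σ|/2 = 12.
Net area = 601.5 − 12 = 589.5.

589.5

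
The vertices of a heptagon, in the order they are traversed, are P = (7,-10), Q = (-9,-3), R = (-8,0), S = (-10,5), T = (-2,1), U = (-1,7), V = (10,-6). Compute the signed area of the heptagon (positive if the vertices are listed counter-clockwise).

-155

Σ = (-111) + (-24) + (-40) + (0) + (-13) + (-64) + (-58) = -310
Signed area = Σ/2 = -155 (negative ⇒ clockwise traversal).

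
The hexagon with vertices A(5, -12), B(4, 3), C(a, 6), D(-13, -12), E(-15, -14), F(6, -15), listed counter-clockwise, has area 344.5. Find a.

Write out the shoelace sum; only the two edges meeting at C involve a:
2·Area = [(4·6 − a·3) + (a·(-12) − (-13)·6)] + 377
       = -15·a + 479 = 689
⇒ a = -14.

-14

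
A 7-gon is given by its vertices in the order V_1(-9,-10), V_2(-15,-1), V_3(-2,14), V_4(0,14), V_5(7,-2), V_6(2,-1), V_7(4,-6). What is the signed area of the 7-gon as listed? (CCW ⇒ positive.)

-292

Cross-terms: -141, -212, -28, -98, -3, -8, -94  ⇒  Σ = -584
Signed area = Σ/2 = -292 (negative ⇒ clockwise traversal).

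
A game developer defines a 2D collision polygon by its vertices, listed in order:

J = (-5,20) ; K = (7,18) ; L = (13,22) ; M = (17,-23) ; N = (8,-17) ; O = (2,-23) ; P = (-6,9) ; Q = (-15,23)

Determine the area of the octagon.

773

Cross-terms: -230, -80, -673, -105, -150, -120, -3, -185  ⇒  Σ = -1546
Area = |Σ|/2 = 773.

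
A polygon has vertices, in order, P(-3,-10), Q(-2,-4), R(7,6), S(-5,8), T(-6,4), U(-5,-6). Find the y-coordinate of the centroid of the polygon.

106/63

Apply Gauss's area formula. First the cross-terms c_i = x_i·y_{i+1} − x_{i+1}·y_i:
  -8, 16, 86, 28, 56, 32  ⇒  2A = 210, A = 105.
Then Σ (y_i + y_{i+1})·c_i = 1060, so ȳ = 1060 / (6·105) = 106/63.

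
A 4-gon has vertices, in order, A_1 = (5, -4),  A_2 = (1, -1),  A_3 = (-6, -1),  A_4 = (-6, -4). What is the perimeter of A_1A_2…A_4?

|A_1A_2| = √((-4)² + (3)²) = √25 = 5
|A_2A_3| = √((-7)² + (0)²) = √49 = 7
|A_3A_4| = √((0)² + (-3)²) = √9 = 3
|A_4A_1| = √((11)² + (0)²) = √121 = 11
Perimeter = 5 + 7 + 3 + 11 = 26.

26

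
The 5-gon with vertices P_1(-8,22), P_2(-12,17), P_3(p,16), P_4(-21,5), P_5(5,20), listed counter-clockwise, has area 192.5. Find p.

-24

The doubled signed area Σ (x_i y_{i+1} − x_{i+1} y_i) is linear in p.
With p=0 it equals 97; the coefficient of p is -12 (from the two edges through P_3).
So -12·p + 97 = 2·192.5 = 385 ⇒ p = -24.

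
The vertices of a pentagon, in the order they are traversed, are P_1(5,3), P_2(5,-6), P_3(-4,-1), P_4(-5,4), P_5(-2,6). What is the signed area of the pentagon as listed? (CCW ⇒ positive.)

Cross-terms: -45, -29, -21, -22, -36  ⇒  Σ = -153
Signed area = Σ/2 = -76.5 (negative ⇒ clockwise traversal).

-76.5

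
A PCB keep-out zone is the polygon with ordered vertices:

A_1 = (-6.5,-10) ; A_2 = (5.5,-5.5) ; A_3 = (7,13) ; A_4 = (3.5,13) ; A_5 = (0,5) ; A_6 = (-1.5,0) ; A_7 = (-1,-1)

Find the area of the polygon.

Apply the shoelace (surveyor's) formula: 2A = Σ (x_i·y_{i+1} − x_{i+1}·y_i), indices taken mod 7.
A_1→A_2: (-6.5)(-5.5) − (5.5)(-10) = 90.75
A_2→A_3: (5.5)(13) − (7)(-5.5) = 110
A_3→A_4: (7)(13) − (3.5)(13) = 45.5
A_4→A_5: (3.5)(5) − (0)(13) = 17.5
A_5→A_6: (0)(0) − (-1.5)(5) = 7.5
A_6→A_7: (-1.5)(-1) − (-1)(0) = 1.5
A_7→A_1: (-1)(-10) − (-6.5)(-1) = 3.5
Σ = 276.25
Area = |Σ|/2 = 138.125.

138.125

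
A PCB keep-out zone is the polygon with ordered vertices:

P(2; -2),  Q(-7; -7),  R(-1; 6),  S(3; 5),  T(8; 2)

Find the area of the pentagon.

77

Apply the shoelace (surveyor's) formula: 2A = Σ (x_i·y_{i+1} − x_{i+1}·y_i), indices taken mod 5.
Cross-terms: -28, -49, -23, -34, -20  ⇒  Σ = -154
Area = |Σ|/2 = 77.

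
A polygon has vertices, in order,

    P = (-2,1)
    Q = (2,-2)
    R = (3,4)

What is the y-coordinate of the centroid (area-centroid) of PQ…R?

1

Apply the shoelace formula. First the cross-terms c_i = x_i·y_{i+1} − x_{i+1}·y_i:
  2, 14, 11  ⇒  2A = 27, A = 13.5.
Then Σ (y_i + y_{i+1})·c_i = 81, so ȳ = 81 / (6·13.5) = 1.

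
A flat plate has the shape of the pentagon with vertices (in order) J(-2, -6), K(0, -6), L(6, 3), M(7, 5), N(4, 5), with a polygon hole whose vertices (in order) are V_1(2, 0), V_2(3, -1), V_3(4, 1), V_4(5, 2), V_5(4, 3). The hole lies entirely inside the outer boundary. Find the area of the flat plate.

Outer boundary:
Apply the shoelace formula: 2A = Σ (x_i·y_{i+1} − x_{i+1}·y_i), indices taken mod 5.
Σ = (12) + (36) + (9) + (15) + (-14) = 58
Area = |Σ|/2 = 29.
Hole:
V_1→V_2: (2)(-1) − (3)(0) = -2
V_2→V_3: (3)(1) − (4)(-1) = 7
V_3→V_4: (4)(2) − (5)(1) = 3
V_4→V_5: (5)(3) − (4)(2) = 7
V_5→V_1: (4)(0) − (2)(3) = -6
Σ = 9
Area = |Σ|/2 = 4.5.
Net area = 29 − 4.5 = 24.5.

24.5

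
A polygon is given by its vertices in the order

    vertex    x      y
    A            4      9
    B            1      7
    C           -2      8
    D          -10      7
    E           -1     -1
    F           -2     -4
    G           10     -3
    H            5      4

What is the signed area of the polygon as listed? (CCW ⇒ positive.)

128

Apply the shoelace (surveyor's) formula: 2A = Σ (x_i·y_{i+1} − x_{i+1}·y_i), indices taken mod 8.
Cross-terms: 19, 22, 66, 17, 2, 46, 55, 29  ⇒  Σ = 256
Signed area = Σ/2 = 128 (positive ⇒ counter-clockwise traversal).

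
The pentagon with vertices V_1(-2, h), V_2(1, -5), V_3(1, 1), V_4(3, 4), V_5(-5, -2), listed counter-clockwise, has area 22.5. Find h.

Write out the shoelace sum; only the two edges meeting at V_1 involve h:
2·Area = [((-5)·h − (-2)·(-2)) + ((-2)·(-5) − 1·h)] + 21
       = -6·h + 27 = 45
⇒ h = -3.

-3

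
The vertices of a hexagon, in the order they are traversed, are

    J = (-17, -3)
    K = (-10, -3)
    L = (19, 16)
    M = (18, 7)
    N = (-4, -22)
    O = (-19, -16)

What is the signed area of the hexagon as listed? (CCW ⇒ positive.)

-587

Apply Gauss's area formula: 2A = Σ (x_i·y_{i+1} − x_{i+1}·y_i), indices taken mod 6.
Σ = (21) + (-103) + (-155) + (-368) + (-354) + (-215) = -1174
Signed area = Σ/2 = -587 (negative ⇒ clockwise traversal).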